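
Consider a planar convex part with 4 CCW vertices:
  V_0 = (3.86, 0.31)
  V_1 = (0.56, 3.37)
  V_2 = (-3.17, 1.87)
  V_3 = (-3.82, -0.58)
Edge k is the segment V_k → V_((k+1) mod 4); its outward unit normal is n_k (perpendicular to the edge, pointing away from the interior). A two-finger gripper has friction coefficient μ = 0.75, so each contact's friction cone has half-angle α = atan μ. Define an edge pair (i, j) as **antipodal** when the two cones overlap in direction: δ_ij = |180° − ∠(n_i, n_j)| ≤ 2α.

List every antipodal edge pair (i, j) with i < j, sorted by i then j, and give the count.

α = atan 0.75 = 36.87°;  2α = 73.74°
n_0 = (+0.6799, +0.7333)
n_1 = (-0.3731, +0.9278)
n_2 = (-0.9666, +0.2564)
n_3 = (+0.1151, -0.9934)
  (0,1): δ = 115.25°  ·
  (0,2): δ = 62.02°  ✓
  (0,3): δ = 49.45°  ✓
  (1,2): δ = 126.77°  ·
  (1,3): δ = 15.30°  ✓
  (2,3): δ = 68.53°  ✓
antipodal pairs: 4

count = 4; pairs: (0,2), (0,3), (1,3), (2,3)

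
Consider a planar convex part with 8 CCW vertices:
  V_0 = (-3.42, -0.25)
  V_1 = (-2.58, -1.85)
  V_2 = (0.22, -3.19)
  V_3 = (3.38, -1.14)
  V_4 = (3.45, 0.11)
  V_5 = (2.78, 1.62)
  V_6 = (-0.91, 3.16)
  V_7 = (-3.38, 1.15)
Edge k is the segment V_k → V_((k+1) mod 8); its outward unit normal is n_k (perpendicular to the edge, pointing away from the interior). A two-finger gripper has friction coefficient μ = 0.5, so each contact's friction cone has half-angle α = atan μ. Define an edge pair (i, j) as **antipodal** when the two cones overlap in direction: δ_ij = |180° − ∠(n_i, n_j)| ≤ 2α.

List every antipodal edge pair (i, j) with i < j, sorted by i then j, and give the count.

α = atan 0.5 = 26.57°;  2α = 53.13°
n_0 = (-0.8854, -0.4648)
n_1 = (-0.4317, -0.9020)
n_2 = (+0.5442, -0.8389)
n_3 = (+0.9984, -0.0559)
n_4 = (+0.9141, +0.4056)
n_5 = (+0.3851, +0.9229)
n_6 = (-0.6312, +0.7756)
n_7 = (-0.9996, +0.0286)
  (0,1): δ = 143.27°  ·
  (0,2): δ = 84.73°  ·
  (0,3): δ = 30.90°  ✓
  (0,4): δ = 3.77°  ✓
  (0,5): δ = 39.65°  ✓
  (0,6): δ = 101.44°  ·
  (0,7): δ = 150.66°  ·
  (1,2): δ = 121.45°  ·
  (1,3): δ = 67.63°  ·
  (1,4): δ = 40.50°  ✓
  (1,5): δ = 2.92°  ✓
  (1,6): δ = 64.71°  ·
  (1,7): δ = 113.94°  ·
  (2,3): δ = 126.18°  ·
  (2,4): δ = 99.05°  ·
  (2,5): δ = 55.63°  ·
  (2,6): δ = 6.16°  ✓
  (2,7): δ = 55.39°  ·
  (3,4): δ = 152.87°  ·
  (3,5): δ = 109.45°  ·
  (3,6): δ = 47.66°  ✓
  (3,7): δ = 1.57°  ✓
  (4,5): δ = 136.58°  ·
  (4,6): δ = 74.79°  ·
  (4,7): δ = 25.56°  ✓
  (5,6): δ = 118.21°  ·
  (5,7): δ = 68.98°  ·
  (6,7): δ = 130.77°  ·
antipodal pairs: 9

count = 9; pairs: (0,3), (0,4), (0,5), (1,4), (1,5), (2,6), (3,6), (3,7), (4,7)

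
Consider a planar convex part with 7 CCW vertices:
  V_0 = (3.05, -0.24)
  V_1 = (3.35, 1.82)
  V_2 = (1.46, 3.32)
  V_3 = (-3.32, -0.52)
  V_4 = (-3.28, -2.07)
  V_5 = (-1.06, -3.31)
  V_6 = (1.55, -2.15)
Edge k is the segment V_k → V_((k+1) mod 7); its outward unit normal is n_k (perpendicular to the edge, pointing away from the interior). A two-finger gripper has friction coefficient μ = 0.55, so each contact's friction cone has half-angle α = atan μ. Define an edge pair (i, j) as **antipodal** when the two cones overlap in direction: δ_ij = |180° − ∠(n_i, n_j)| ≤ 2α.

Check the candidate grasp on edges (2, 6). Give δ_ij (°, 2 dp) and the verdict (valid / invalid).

α = atan 0.55 = 28.81°;  2α = 57.62°
edge 2: e_2 = (-4.78, -3.84);  n_2 = (-0.6263, +0.7796)
edge 6: e_6 = (+1.50, +1.91);  n_6 = (+0.7865, -0.6176)
∠(n_2, n_6) = 166.92°
δ = |180° − 166.92°| = 13.08°
13.08° ≤ 2α = 57.62°  →  valid

δ = 13.08°, valid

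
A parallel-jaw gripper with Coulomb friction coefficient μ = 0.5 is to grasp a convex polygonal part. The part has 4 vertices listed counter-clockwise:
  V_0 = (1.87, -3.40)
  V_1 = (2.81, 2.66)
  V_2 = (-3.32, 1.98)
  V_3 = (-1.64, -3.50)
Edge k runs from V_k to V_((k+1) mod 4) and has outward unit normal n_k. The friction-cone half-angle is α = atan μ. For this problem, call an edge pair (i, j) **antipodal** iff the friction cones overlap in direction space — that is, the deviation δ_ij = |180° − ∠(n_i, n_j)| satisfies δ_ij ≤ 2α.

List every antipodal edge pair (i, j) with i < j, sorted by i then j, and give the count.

count = 2; pairs: (0,2), (1,3)

α = atan 0.5 = 26.57°;  2α = 53.13°
n_0 = (+0.9882, -0.1533)
n_1 = (-0.1103, +0.9939)
n_2 = (-0.9561, -0.2931)
n_3 = (+0.0285, -0.9996)
  (0,1): δ = 74.85°  ·
  (0,2): δ = 25.86°  ✓
  (0,3): δ = 100.45°  ·
  (1,2): δ = 79.29°  ·
  (1,3): δ = 4.70°  ✓
  (2,3): δ = 105.41°  ·
antipodal pairs: 2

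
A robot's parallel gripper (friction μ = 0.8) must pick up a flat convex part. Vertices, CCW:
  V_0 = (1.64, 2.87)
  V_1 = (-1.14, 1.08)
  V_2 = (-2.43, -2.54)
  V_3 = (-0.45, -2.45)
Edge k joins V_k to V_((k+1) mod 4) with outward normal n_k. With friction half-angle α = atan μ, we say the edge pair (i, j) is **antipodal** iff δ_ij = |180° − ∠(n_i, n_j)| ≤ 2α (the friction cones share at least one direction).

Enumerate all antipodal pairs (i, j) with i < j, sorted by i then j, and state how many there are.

α = atan 0.8 = 38.66°;  2α = 77.32°
n_0 = (-0.5414, +0.8408)
n_1 = (-0.9420, +0.3357)
n_2 = (+0.0454, -0.9990)
n_3 = (+0.9308, -0.3657)
  (0,1): δ = 142.39°  ·
  (0,2): δ = 30.17°  ✓
  (0,3): δ = 35.78°  ✓
  (1,2): δ = 67.78°  ✓
  (1,3): δ = 1.83°  ✓
  (2,3): δ = 114.05°  ·
antipodal pairs: 4

count = 4; pairs: (0,2), (0,3), (1,2), (1,3)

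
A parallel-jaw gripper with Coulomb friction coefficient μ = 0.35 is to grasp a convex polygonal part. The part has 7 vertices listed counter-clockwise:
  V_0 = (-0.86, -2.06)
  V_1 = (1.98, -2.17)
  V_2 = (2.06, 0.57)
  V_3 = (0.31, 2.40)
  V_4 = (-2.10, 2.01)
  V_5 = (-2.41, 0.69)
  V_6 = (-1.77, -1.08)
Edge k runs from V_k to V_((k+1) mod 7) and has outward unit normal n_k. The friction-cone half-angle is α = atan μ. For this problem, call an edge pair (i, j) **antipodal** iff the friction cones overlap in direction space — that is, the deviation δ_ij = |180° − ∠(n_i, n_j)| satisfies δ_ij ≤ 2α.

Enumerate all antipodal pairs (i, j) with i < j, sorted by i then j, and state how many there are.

count = 5; pairs: (0,3), (1,4), (1,5), (2,5), (2,6)

α = atan 0.35 = 19.29°;  2α = 38.58°
n_0 = (-0.0387, -0.9993)
n_1 = (+0.9996, -0.0292)
n_2 = (+0.7227, +0.6911)
n_3 = (-0.1597, +0.9872)
n_4 = (-0.9735, +0.2286)
n_5 = (-0.9404, -0.3400)
n_6 = (-0.7328, -0.6805)
  (0,1): δ = 89.45°  ·
  (0,2): δ = 44.06°  ·
  (0,3): δ = 11.41°  ✓
  (0,4): δ = 79.00°  ·
  (0,5): δ = 112.10°  ·
  (0,6): δ = 135.10°  ·
  (1,2): δ = 134.61°  ·
  (1,3): δ = 79.14°  ·
  (1,4): δ = 11.54°  ✓
  (1,5): δ = 21.55°  ✓
  (1,6): δ = 44.55°  ·
  (2,3): δ = 124.53°  ·
  (2,4): δ = 56.94°  ·
  (2,5): δ = 23.84°  ✓
  (2,6): δ = 0.84°  ✓
  (3,4): δ = 112.41°  ·
  (3,5): δ = 79.31°  ·
  (3,6): δ = 56.31°  ·
  (4,5): δ = 146.90°  ·
  (4,6): δ = 123.90°  ·
  (5,6): δ = 157.00°  ·
antipodal pairs: 5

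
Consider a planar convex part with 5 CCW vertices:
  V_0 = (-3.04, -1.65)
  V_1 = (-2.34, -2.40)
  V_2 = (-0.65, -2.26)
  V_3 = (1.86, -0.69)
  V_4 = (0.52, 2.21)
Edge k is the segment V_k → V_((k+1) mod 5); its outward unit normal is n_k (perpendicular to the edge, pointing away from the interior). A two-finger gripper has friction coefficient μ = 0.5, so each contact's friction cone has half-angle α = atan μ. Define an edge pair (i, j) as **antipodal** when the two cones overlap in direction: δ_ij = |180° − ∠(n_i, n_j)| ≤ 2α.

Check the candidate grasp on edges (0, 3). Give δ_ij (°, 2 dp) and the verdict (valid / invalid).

δ = 18.22°, valid

α = atan 0.5 = 26.57°;  2α = 53.13°
edge 0: e_0 = (+0.70, -0.75);  n_0 = (-0.7311, -0.6823)
edge 3: e_3 = (-1.34, +2.90);  n_3 = (+0.9078, +0.4195)
∠(n_0, n_3) = 161.78°
δ = |180° − 161.78°| = 18.22°
18.22° ≤ 2α = 53.13°  →  valid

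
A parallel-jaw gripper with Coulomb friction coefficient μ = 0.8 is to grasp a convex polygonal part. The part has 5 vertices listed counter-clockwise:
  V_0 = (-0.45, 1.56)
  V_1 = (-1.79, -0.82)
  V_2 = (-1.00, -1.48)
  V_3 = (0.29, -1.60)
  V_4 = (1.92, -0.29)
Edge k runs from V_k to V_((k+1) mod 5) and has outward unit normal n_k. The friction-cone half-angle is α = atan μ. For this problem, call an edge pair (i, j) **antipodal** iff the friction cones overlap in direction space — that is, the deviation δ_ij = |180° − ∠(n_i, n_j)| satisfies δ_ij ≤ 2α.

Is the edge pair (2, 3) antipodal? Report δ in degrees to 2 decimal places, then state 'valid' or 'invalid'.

δ = 135.90°, invalid

α = atan 0.8 = 38.66°;  2α = 77.32°
edge 2: e_2 = (+1.29, -0.12);  n_2 = (-0.0926, -0.9957)
edge 3: e_3 = (+1.63, +1.31);  n_3 = (+0.6264, -0.7795)
∠(n_2, n_3) = 44.10°
δ = |180° − 44.10°| = 135.90°
135.90° > 2α = 77.32°  →  invalid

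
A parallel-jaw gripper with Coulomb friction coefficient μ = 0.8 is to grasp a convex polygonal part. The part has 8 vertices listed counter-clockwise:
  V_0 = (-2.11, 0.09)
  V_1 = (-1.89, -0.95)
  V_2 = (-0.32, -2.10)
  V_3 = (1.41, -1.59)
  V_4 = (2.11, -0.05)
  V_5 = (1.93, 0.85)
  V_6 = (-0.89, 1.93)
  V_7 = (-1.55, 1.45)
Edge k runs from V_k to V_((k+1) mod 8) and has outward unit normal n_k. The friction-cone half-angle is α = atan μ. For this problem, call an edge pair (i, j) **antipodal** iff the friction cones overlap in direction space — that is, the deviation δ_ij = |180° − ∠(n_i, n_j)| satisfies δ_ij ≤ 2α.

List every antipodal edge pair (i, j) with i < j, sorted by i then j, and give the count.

count = 13; pairs: (0,3), (0,4), (0,5), (1,4), (1,5), (1,6), (2,5), (2,6), (2,7), (3,6), (3,7), (4,6), (4,7)

α = atan 0.8 = 38.66°;  2α = 77.32°
n_0 = (-0.9783, -0.2070)
n_1 = (-0.5909, -0.8067)
n_2 = (+0.2828, -0.9592)
n_3 = (+0.9104, -0.4138)
n_4 = (+0.9806, +0.1961)
n_5 = (+0.3576, +0.9339)
n_6 = (-0.5882, +0.8087)
n_7 = (-0.9247, +0.3807)
  (0,1): δ = 138.17°  ·
  (0,2): δ = 85.52°  ·
  (0,3): δ = 36.39°  ✓
  (0,4): δ = 0.63°  ✓
  (0,5): δ = 57.10°  ✓
  (0,6): δ = 114.08°  ·
  (0,7): δ = 145.68°  ·
  (1,2): δ = 127.35°  ·
  (1,3): δ = 78.22°  ·
  (1,4): δ = 42.47°  ✓
  (1,5): δ = 15.27°  ✓
  (1,6): δ = 72.25°  ✓
  (1,7): δ = 103.84°  ·
  (2,3): δ = 130.87°  ·
  (2,4): δ = 95.12°  ·
  (2,5): δ = 37.38°  ✓
  (2,6): δ = 19.60°  ✓
  (2,7): δ = 51.19°  ✓
  (3,4): δ = 144.25°  ·
  (3,5): δ = 86.51°  ·
  (3,6): δ = 29.53°  ✓
  (3,7): δ = 2.06°  ✓
  (4,5): δ = 122.27°  ·
  (4,6): δ = 65.28°  ✓
  (4,7): δ = 33.69°  ✓
  (5,6): δ = 123.02°  ·
  (5,7): δ = 91.42°  ·
  (6,7): δ = 148.41°  ·
antipodal pairs: 13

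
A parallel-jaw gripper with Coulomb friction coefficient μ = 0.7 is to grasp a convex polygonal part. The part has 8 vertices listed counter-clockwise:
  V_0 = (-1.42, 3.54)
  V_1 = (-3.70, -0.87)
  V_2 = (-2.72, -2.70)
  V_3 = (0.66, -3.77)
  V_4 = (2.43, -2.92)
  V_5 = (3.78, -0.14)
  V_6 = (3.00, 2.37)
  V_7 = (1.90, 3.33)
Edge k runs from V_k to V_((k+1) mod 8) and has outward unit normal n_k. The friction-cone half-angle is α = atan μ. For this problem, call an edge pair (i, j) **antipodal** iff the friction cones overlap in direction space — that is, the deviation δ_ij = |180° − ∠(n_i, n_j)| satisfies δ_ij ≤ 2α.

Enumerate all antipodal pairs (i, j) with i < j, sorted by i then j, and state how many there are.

α = atan 0.7 = 34.99°;  2α = 69.98°
n_0 = (-0.8883, +0.4593)
n_1 = (-0.8816, -0.4721)
n_2 = (-0.3018, -0.9534)
n_3 = (+0.4329, -0.9014)
n_4 = (+0.8995, -0.4368)
n_5 = (+0.9550, +0.2968)
n_6 = (+0.6575, +0.7534)
n_7 = (+0.0631, +0.9980)
  (0,1): δ = 124.49°  ·
  (0,2): δ = 80.23°  ·
  (0,3): δ = 37.01°  ✓
  (0,4): δ = 1.44°  ✓
  (0,5): δ = 44.60°  ✓
  (0,6): δ = 76.23°  ·
  (0,7): δ = 113.72°  ·
  (1,2): δ = 135.74°  ·
  (1,3): δ = 92.52°  ·
  (1,4): δ = 54.07°  ✓
  (1,5): δ = 10.91°  ✓
  (1,6): δ = 20.72°  ✓
  (1,7): δ = 58.21°  ✓
  (2,3): δ = 136.78°  ·
  (2,4): δ = 98.34°  ·
  (2,5): δ = 55.17°  ✓
  (2,6): δ = 23.55°  ✓
  (2,7): δ = 13.95°  ✓
  (3,4): δ = 141.55°  ·
  (3,5): δ = 98.39°  ·
  (3,6): δ = 66.76°  ✓
  (3,7): δ = 29.27°  ✓
  (4,5): δ = 136.84°  ·
  (4,6): δ = 105.21°  ·
  (4,7): δ = 67.72°  ✓
  (5,6): δ = 148.38°  ·
  (5,7): δ = 110.88°  ·
  (6,7): δ = 142.51°  ·
antipodal pairs: 13

count = 13; pairs: (0,3), (0,4), (0,5), (1,4), (1,5), (1,6), (1,7), (2,5), (2,6), (2,7), (3,6), (3,7), (4,7)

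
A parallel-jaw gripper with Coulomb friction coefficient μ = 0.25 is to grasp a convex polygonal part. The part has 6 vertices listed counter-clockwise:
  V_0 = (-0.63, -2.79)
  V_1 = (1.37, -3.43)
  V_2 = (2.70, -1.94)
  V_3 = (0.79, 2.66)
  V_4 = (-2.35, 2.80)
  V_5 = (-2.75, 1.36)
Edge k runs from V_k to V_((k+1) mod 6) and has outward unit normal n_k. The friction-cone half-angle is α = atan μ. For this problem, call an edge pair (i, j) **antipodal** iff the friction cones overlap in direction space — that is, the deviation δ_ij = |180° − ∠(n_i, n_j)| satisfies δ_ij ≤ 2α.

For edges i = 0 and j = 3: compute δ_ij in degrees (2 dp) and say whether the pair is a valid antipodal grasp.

δ = 15.19°, valid

α = atan 0.25 = 14.04°;  2α = 28.07°
edge 0: e_0 = (+2.00, -0.64);  n_0 = (-0.3048, -0.9524)
edge 3: e_3 = (-3.14, +0.14);  n_3 = (+0.0445, +0.9990)
∠(n_0, n_3) = 164.81°
δ = |180° − 164.81°| = 15.19°
15.19° ≤ 2α = 28.07°  →  valid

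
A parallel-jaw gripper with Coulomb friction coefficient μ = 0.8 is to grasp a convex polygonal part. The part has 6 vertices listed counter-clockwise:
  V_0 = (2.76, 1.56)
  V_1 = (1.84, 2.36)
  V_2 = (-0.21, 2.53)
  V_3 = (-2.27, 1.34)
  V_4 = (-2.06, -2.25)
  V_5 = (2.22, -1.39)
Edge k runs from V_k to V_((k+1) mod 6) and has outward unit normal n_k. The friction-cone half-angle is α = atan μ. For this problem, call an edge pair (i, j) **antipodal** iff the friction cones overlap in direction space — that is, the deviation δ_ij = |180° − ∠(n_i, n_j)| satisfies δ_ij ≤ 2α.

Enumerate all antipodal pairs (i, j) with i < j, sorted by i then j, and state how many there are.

count = 6; pairs: (0,3), (0,4), (1,4), (2,4), (2,5), (3,5)

α = atan 0.8 = 38.66°;  2α = 77.32°
n_0 = (+0.6562, +0.7546)
n_1 = (+0.0826, +0.9966)
n_2 = (-0.5002, +0.8659)
n_3 = (-0.9983, -0.0584)
n_4 = (+0.1970, -0.9804)
n_5 = (+0.9837, -0.1801)
  (0,1): δ = 143.73°  ·
  (0,2): δ = 108.98°  ·
  (0,3): δ = 45.64°  ✓
  (0,4): δ = 52.37°  ✓
  (0,5): δ = 120.64°  ·
  (1,2): δ = 145.25°  ·
  (1,3): δ = 81.91°  ·
  (1,4): δ = 16.10°  ✓
  (1,5): δ = 84.37°  ·
  (2,3): δ = 116.67°  ·
  (2,4): δ = 18.65°  ✓
  (2,5): δ = 49.61°  ✓
  (3,4): δ = 81.99°  ·
  (3,5): δ = 13.72°  ✓
  (4,5): δ = 111.73°  ·
antipodal pairs: 6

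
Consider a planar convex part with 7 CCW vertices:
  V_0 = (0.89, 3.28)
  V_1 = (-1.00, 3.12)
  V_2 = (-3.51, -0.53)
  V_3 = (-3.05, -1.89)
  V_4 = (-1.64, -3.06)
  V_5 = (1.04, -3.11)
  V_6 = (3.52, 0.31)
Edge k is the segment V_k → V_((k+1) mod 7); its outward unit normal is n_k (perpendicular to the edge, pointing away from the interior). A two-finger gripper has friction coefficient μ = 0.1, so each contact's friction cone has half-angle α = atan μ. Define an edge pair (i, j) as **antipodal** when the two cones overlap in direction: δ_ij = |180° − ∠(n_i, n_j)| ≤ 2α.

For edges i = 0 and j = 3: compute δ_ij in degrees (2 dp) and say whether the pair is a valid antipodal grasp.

α = atan 0.1 = 5.71°;  2α = 11.42°
edge 0: e_0 = (-1.89, -0.16);  n_0 = (-0.0844, +0.9964)
edge 3: e_3 = (+1.41, -1.17);  n_3 = (-0.6386, -0.7696)
∠(n_0, n_3) = 135.48°
δ = |180° − 135.48°| = 44.52°
44.52° > 2α = 11.42°  →  invalid

δ = 44.52°, invalid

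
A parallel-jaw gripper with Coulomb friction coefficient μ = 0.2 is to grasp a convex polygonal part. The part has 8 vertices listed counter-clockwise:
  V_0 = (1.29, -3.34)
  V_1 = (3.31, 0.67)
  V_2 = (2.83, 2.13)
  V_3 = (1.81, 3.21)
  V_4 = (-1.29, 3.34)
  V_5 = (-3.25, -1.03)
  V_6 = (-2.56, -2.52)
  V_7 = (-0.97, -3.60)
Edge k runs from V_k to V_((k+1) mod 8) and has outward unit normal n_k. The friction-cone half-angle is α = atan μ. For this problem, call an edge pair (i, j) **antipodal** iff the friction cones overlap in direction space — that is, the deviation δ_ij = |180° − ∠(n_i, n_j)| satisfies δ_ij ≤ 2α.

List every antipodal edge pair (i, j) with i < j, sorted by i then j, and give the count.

α = atan 0.2 = 11.31°;  2α = 22.62°
n_0 = (+0.8931, -0.4499)
n_1 = (+0.9500, +0.3123)
n_2 = (+0.7270, +0.6866)
n_3 = (+0.0419, +0.9991)
n_4 = (-0.9124, +0.4092)
n_5 = (-0.9074, -0.4202)
n_6 = (-0.5619, -0.8272)
n_7 = (+0.1143, -0.9934)
  (0,1): δ = 135.06°  ·
  (0,2): δ = 109.90°  ·
  (0,3): δ = 65.67°  ·
  (0,4): δ = 2.58°  ✓
  (0,5): δ = 51.58°  ·
  (0,6): δ = 82.55°  ·
  (0,7): δ = 123.30°  ·
  (1,2): δ = 154.84°  ·
  (1,3): δ = 110.60°  ·
  (1,4): δ = 42.36°  ·
  (1,5): δ = 6.65°  ✓
  (1,6): δ = 37.61°  ·
  (1,7): δ = 78.36°  ·
  (2,3): δ = 135.76°  ·
  (2,4): δ = 67.52°  ·
  (2,5): δ = 18.52°  ✓
  (2,6): δ = 12.45°  ✓
  (2,7): δ = 53.20°  ·
  (3,4): δ = 111.76°  ·
  (3,5): δ = 62.75°  ·
  (3,6): δ = 31.78°  ·
  (3,7): δ = 8.96°  ✓
  (4,5): δ = 130.99°  ·
  (4,6): δ = 100.03°  ·
  (4,7): δ = 59.28°  ·
  (5,6): δ = 149.03°  ·
  (5,7): δ = 108.29°  ·
  (6,7): δ = 139.25°  ·
antipodal pairs: 5

count = 5; pairs: (0,4), (1,5), (2,5), (2,6), (3,7)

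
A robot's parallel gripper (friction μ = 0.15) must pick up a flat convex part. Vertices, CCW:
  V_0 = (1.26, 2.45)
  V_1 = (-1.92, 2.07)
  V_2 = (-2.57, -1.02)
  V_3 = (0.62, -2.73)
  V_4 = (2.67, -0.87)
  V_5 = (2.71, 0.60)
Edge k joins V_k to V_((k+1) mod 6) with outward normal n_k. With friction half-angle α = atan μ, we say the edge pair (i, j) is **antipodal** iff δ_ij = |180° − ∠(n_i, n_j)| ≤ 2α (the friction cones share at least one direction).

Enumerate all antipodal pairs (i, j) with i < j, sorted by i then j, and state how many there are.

count = 1; pairs: (1,4)

α = atan 0.15 = 8.53°;  2α = 17.06°
n_0 = (-0.1187, +0.9929)
n_1 = (-0.9786, +0.2059)
n_2 = (-0.4725, -0.8814)
n_3 = (+0.6720, -0.7406)
n_4 = (+0.9996, -0.0272)
n_5 = (+0.7871, +0.6169)
  (0,1): δ = 108.69°  ·
  (0,2): δ = 35.01°  ·
  (0,3): δ = 35.40°  ·
  (0,4): δ = 81.63°  ·
  (0,5): δ = 121.27°  ·
  (1,2): δ = 106.31°  ·
  (1,3): δ = 35.90°  ·
  (1,4): δ = 10.32°  ✓
  (1,5): δ = 49.97°  ·
  (2,3): δ = 109.59°  ·
  (2,4): δ = 63.37°  ·
  (2,5): δ = 23.72°  ·
  (3,4): δ = 133.78°  ·
  (3,5): δ = 94.13°  ·
  (4,5): δ = 140.35°  ·
antipodal pairs: 1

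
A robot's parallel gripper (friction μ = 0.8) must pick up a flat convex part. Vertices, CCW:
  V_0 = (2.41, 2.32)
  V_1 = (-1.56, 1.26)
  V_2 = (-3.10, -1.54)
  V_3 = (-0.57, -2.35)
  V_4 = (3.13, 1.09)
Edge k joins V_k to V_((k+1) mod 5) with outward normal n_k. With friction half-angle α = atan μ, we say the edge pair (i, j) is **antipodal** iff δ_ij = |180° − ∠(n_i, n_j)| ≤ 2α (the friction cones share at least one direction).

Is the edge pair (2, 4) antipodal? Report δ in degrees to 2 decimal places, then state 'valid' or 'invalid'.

δ = 41.90°, valid

α = atan 0.8 = 38.66°;  2α = 77.32°
edge 2: e_2 = (+2.53, -0.81);  n_2 = (-0.3049, -0.9524)
edge 4: e_4 = (-0.72, +1.23);  n_4 = (+0.8630, +0.5052)
∠(n_2, n_4) = 138.10°
δ = |180° − 138.10°| = 41.90°
41.90° ≤ 2α = 77.32°  →  valid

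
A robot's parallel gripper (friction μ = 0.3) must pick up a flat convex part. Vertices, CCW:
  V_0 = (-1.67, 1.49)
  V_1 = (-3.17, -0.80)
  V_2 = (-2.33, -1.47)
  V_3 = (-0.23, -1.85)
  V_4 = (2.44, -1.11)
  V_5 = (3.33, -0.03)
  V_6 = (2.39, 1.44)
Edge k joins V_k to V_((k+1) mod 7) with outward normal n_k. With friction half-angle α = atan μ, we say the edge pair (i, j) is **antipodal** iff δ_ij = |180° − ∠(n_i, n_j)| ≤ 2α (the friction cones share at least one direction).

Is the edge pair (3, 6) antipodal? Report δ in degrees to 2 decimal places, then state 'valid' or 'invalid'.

δ = 16.20°, valid

α = atan 0.3 = 16.70°;  2α = 33.40°
edge 3: e_3 = (+2.67, +0.74);  n_3 = (+0.2671, -0.9637)
edge 6: e_6 = (-4.06, +0.05);  n_6 = (+0.0123, +0.9999)
∠(n_3, n_6) = 163.80°
δ = |180° − 163.80°| = 16.20°
16.20° ≤ 2α = 33.40°  →  valid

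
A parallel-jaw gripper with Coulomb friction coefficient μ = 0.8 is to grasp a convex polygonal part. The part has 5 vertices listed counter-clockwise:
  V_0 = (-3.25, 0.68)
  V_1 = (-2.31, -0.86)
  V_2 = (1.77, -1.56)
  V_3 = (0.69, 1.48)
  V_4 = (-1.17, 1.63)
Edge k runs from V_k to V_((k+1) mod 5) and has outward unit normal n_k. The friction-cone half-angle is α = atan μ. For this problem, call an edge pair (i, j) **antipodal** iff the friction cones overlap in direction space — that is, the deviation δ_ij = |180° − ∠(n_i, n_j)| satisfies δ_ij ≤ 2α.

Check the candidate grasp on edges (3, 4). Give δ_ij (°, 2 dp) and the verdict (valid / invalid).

δ = 150.84°, invalid

α = atan 0.8 = 38.66°;  2α = 77.32°
edge 3: e_3 = (-1.86, +0.15);  n_3 = (+0.0804, +0.9968)
edge 4: e_4 = (-2.08, -0.95);  n_4 = (-0.4154, +0.9096)
∠(n_3, n_4) = 29.16°
δ = |180° − 29.16°| = 150.84°
150.84° > 2α = 77.32°  →  invalid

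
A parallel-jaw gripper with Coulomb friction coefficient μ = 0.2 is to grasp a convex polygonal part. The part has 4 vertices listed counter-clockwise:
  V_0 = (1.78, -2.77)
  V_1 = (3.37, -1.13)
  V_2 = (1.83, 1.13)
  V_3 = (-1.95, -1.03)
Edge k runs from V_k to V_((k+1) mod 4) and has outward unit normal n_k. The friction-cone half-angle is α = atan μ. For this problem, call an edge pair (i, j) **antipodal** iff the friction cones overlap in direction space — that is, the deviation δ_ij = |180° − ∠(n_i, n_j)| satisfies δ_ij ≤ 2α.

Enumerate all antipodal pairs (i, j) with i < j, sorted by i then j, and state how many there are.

count = 1; pairs: (0,2)

α = atan 0.2 = 11.31°;  2α = 22.62°
n_0 = (+0.7180, -0.6961)
n_1 = (+0.8264, +0.5631)
n_2 = (-0.4961, +0.8682)
n_3 = (-0.4228, -0.9062)
  (0,1): δ = 101.62°  ·
  (0,2): δ = 16.14°  ✓
  (0,3): δ = 109.10°  ·
  (1,2): δ = 94.53°  ·
  (1,3): δ = 30.72°  ·
  (2,3): δ = 54.75°  ·
antipodal pairs: 1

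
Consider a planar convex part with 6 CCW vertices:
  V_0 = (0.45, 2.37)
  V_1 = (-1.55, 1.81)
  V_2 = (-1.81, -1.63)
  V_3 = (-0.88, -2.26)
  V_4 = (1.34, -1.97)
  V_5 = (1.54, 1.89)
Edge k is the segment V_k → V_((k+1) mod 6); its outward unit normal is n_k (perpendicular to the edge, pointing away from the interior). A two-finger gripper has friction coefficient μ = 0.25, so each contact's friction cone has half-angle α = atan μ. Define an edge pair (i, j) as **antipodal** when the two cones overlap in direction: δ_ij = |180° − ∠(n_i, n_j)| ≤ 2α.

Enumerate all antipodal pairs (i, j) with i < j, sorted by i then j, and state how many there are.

α = atan 0.25 = 14.04°;  2α = 28.07°
n_0 = (-0.2696, +0.9630)
n_1 = (-0.9972, +0.0754)
n_2 = (-0.5608, -0.8279)
n_3 = (+0.1295, -0.9916)
n_4 = (+0.9987, -0.0517)
n_5 = (+0.4030, +0.9152)
  (0,1): δ = 109.96°  ·
  (0,2): δ = 49.76°  ·
  (0,3): δ = 8.20°  ✓
  (0,4): δ = 71.39°  ·
  (0,5): δ = 140.59°  ·
  (1,2): δ = 119.79°  ·
  (1,3): δ = 78.24°  ·
  (1,4): δ = 1.36°  ✓
  (1,5): δ = 70.56°  ·
  (2,3): δ = 138.44°  ·
  (2,4): δ = 58.85°  ·
  (2,5): δ = 10.35°  ✓
  (3,4): δ = 100.41°  ·
  (3,5): δ = 31.21°  ·
  (4,5): δ = 110.80°  ·
antipodal pairs: 3

count = 3; pairs: (0,3), (1,4), (2,5)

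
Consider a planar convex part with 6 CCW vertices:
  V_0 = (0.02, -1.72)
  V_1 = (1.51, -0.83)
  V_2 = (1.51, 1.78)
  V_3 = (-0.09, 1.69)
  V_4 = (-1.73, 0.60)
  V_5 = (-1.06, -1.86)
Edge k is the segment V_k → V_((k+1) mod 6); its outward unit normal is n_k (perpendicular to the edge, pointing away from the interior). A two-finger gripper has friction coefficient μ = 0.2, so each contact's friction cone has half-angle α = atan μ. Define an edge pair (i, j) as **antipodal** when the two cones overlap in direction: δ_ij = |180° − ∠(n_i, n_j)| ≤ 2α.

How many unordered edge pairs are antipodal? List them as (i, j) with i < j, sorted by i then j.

α = atan 0.2 = 11.31°;  2α = 22.62°
n_0 = (+0.5128, -0.8585)
n_1 = (+1.0000, -0.0000)
n_2 = (-0.0562, +0.9984)
n_3 = (-0.5535, +0.8328)
n_4 = (-0.9649, -0.2628)
n_5 = (+0.1286, -0.9917)
  (0,1): δ = 120.85°  ·
  (0,2): δ = 27.63°  ·
  (0,3): δ = 2.76°  ✓
  (0,4): δ = 74.38°  ·
  (0,5): δ = 156.54°  ·
  (1,2): δ = 86.78°  ·
  (1,3): δ = 56.39°  ·
  (1,4): δ = 15.24°  ✓
  (1,5): δ = 97.39°  ·
  (2,3): δ = 149.61°  ·
  (2,4): δ = 77.98°  ·
  (2,5): δ = 4.17°  ✓
  (3,4): δ = 108.37°  ·
  (3,5): δ = 26.22°  ·
  (4,5): δ = 97.85°  ·
antipodal pairs: 3

count = 3; pairs: (0,3), (1,4), (2,5)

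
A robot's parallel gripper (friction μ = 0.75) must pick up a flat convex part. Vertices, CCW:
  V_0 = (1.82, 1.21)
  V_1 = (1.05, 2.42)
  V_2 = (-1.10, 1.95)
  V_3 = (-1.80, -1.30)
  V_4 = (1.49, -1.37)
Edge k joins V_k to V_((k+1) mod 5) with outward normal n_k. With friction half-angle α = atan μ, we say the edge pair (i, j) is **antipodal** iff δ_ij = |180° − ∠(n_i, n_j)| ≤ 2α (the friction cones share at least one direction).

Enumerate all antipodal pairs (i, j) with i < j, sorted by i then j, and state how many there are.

count = 5; pairs: (0,2), (0,3), (1,3), (1,4), (2,4)

α = atan 0.75 = 36.87°;  2α = 73.74°
n_0 = (+0.8437, +0.5369)
n_1 = (-0.2136, +0.9769)
n_2 = (-0.9776, +0.2106)
n_3 = (-0.0213, -0.9998)
n_4 = (+0.9919, -0.1269)
  (0,1): δ = 110.14°  ·
  (0,2): δ = 44.63°  ✓
  (0,3): δ = 56.31°  ✓
  (0,4): δ = 140.24°  ·
  (1,2): δ = 114.49°  ·
  (1,3): δ = 13.55°  ✓
  (1,4): δ = 70.38°  ✓
  (2,3): δ = 79.06°  ·
  (2,4): δ = 4.87°  ✓
  (3,4): δ = 96.07°  ·
antipodal pairs: 5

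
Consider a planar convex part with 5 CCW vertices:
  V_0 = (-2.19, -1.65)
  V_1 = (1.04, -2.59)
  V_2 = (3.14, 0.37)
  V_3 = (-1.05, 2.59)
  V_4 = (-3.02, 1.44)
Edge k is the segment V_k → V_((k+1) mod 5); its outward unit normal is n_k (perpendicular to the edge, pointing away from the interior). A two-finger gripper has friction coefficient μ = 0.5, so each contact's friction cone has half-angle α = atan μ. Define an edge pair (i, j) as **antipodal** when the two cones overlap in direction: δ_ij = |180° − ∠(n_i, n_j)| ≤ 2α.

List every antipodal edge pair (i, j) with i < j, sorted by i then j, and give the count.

count = 5; pairs: (0,2), (0,3), (1,3), (1,4), (2,4)

α = atan 0.5 = 26.57°;  2α = 53.13°
n_0 = (-0.2794, -0.9602)
n_1 = (+0.8156, -0.5786)
n_2 = (+0.4682, +0.8836)
n_3 = (-0.5041, +0.8636)
n_4 = (-0.9658, -0.2594)
  (0,1): δ = 109.13°  ·
  (0,2): δ = 11.69°  ✓
  (0,3): δ = 46.50°  ✓
  (0,4): δ = 121.26°  ·
  (1,2): δ = 82.56°  ·
  (1,3): δ = 24.37°  ✓
  (1,4): δ = 50.39°  ✓
  (2,3): δ = 121.81°  ·
  (2,4): δ = 47.05°  ✓
  (3,4): δ = 105.24°  ·
antipodal pairs: 5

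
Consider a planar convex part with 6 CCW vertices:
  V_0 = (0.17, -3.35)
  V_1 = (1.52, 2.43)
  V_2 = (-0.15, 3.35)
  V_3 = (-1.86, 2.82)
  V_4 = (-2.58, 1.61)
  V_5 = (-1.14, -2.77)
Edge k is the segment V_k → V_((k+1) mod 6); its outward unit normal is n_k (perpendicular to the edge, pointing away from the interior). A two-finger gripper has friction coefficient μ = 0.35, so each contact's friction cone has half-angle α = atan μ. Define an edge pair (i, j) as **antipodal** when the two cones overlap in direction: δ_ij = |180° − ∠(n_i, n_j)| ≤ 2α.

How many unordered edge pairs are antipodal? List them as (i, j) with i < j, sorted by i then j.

count = 3; pairs: (0,3), (0,4), (1,5)

α = atan 0.35 = 19.29°;  2α = 38.58°
n_0 = (+0.9738, -0.2274)
n_1 = (+0.4825, +0.8759)
n_2 = (-0.2960, +0.9552)
n_3 = (-0.8594, +0.5114)
n_4 = (-0.9500, -0.3123)
n_5 = (-0.4048, -0.9144)
  (0,1): δ = 105.70°  ·
  (0,2): δ = 59.63°  ·
  (0,3): δ = 17.61°  ✓
  (0,4): δ = 31.35°  ✓
  (0,5): δ = 79.27°  ·
  (1,2): δ = 133.93°  ·
  (1,3): δ = 91.90°  ·
  (1,4): δ = 42.95°  ·
  (1,5): δ = 4.97°  ✓
  (2,3): δ = 137.97°  ·
  (2,4): δ = 89.02°  ·
  (2,5): δ = 41.10°  ·
  (3,4): δ = 131.05°  ·
  (3,5): δ = 83.13°  ·
  (4,5): δ = 132.08°  ·
antipodal pairs: 3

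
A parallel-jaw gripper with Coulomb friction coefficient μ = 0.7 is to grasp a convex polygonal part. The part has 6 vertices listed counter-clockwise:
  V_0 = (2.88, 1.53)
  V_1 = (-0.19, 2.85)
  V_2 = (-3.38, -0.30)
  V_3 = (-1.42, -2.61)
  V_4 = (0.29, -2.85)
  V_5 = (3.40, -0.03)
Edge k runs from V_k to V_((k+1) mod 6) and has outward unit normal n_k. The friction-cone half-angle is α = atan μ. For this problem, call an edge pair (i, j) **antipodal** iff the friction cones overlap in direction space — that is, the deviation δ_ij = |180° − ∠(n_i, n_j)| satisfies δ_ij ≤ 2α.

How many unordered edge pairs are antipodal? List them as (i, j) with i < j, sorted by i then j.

α = atan 0.7 = 34.99°;  2α = 69.98°
n_0 = (+0.3950, +0.9187)
n_1 = (-0.7026, +0.7116)
n_2 = (-0.7625, -0.6470)
n_3 = (-0.1390, -0.9903)
n_4 = (+0.6717, -0.7408)
n_5 = (+0.9487, +0.3162)
  (0,1): δ = 112.10°  ·
  (0,2): δ = 26.42°  ✓
  (0,3): δ = 15.28°  ✓
  (0,4): δ = 65.47°  ✓
  (0,5): δ = 131.70°  ·
  (1,2): δ = 94.32°  ·
  (1,3): δ = 52.63°  ✓
  (1,4): δ = 2.44°  ✓
  (1,5): δ = 63.80°  ✓
  (2,3): δ = 138.30°  ·
  (2,4): δ = 88.11°  ·
  (2,5): δ = 21.88°  ✓
  (3,4): δ = 129.81°  ·
  (3,5): δ = 63.58°  ✓
  (4,5): δ = 113.77°  ·
antipodal pairs: 8

count = 8; pairs: (0,2), (0,3), (0,4), (1,3), (1,4), (1,5), (2,5), (3,5)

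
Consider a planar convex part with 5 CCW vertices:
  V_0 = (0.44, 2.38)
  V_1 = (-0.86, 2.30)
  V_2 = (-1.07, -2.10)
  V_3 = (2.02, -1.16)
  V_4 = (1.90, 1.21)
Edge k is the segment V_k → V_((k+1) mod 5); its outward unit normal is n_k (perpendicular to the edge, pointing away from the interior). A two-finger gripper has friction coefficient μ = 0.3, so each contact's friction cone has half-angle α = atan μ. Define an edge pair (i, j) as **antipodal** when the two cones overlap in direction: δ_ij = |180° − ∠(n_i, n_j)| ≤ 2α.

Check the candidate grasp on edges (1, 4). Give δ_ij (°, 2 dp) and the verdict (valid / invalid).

α = atan 0.3 = 16.70°;  2α = 33.40°
edge 1: e_1 = (-0.21, -4.40);  n_1 = (-0.9989, +0.0477)
edge 4: e_4 = (-1.46, +1.17);  n_4 = (+0.6253, +0.7803)
∠(n_1, n_4) = 125.98°
δ = |180° − 125.98°| = 54.02°
54.02° > 2α = 33.40°  →  invalid

δ = 54.02°, invalid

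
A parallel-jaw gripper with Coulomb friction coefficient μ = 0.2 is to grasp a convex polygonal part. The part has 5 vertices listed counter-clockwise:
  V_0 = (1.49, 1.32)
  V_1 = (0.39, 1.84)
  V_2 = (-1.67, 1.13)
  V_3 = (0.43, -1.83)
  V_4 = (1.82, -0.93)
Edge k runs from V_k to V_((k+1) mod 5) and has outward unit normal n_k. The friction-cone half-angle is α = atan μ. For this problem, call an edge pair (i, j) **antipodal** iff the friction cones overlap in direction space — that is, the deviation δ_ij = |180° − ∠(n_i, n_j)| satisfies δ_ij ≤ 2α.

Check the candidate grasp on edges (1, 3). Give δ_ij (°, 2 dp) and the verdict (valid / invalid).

α = atan 0.2 = 11.31°;  2α = 22.62°
edge 1: e_1 = (-2.06, -0.71);  n_1 = (-0.3258, +0.9454)
edge 3: e_3 = (+1.39, +0.90);  n_3 = (+0.5435, -0.8394)
∠(n_1, n_3) = 166.09°
δ = |180° − 166.09°| = 13.91°
13.91° ≤ 2α = 22.62°  →  valid

δ = 13.91°, valid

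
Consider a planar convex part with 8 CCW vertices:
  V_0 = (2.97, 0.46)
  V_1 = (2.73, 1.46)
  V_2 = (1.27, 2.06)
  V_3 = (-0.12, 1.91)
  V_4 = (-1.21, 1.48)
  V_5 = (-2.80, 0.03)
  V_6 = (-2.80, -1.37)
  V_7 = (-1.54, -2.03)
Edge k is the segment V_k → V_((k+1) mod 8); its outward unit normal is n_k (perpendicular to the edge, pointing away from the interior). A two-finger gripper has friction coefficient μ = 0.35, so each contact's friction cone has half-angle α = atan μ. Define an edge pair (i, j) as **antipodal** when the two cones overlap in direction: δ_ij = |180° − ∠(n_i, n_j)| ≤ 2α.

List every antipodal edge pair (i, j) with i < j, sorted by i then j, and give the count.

α = atan 0.35 = 19.29°;  2α = 38.58°
n_0 = (+0.9724, +0.2334)
n_1 = (+0.3801, +0.9249)
n_2 = (-0.1073, +0.9942)
n_3 = (-0.3670, +0.9302)
n_4 = (-0.6738, +0.7389)
n_5 = (-1.0000, -0.0000)
n_6 = (-0.4640, -0.8858)
n_7 = (+0.4833, -0.8754)
  (0,1): δ = 125.84°  ·
  (0,2): δ = 97.34°  ·
  (0,3): δ = 81.97°  ·
  (0,4): δ = 61.13°  ·
  (0,5): δ = 13.50°  ✓
  (0,6): δ = 48.86°  ·
  (0,7): δ = 105.41°  ·
  (1,2): δ = 151.50°  ·
  (1,3): δ = 136.13°  ·
  (1,4): δ = 115.30°  ·
  (1,5): δ = 67.66°  ·
  (1,6): δ = 5.31°  ✓
  (1,7): δ = 51.24°  ·
  (2,3): δ = 164.63°  ·
  (2,4): δ = 143.80°  ·
  (2,5): δ = 96.16°  ·
  (2,6): δ = 33.81°  ✓
  (2,7): δ = 22.74°  ✓
  (3,4): δ = 159.17°  ·
  (3,5): δ = 111.53°  ·
  (3,6): δ = 49.17°  ·
  (3,7): δ = 7.37°  ✓
  (4,5): δ = 132.36°  ·
  (4,6): δ = 70.01°  ·
  (4,7): δ = 13.46°  ✓
  (5,6): δ = 117.65°  ·
  (5,7): δ = 61.10°  ·
  (6,7): δ = 123.45°  ·
antipodal pairs: 6

count = 6; pairs: (0,5), (1,6), (2,6), (2,7), (3,7), (4,7)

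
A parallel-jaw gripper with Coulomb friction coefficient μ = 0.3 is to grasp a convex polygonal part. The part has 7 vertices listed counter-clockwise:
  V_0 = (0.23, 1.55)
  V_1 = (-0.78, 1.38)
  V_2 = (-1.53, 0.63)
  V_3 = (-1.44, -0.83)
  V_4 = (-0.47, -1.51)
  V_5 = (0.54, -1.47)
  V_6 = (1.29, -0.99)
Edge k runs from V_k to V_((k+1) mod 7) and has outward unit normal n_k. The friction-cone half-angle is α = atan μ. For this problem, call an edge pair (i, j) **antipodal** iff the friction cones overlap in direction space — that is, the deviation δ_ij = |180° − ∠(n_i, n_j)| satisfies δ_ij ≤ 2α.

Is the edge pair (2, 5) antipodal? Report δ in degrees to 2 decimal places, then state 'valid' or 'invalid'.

δ = 60.91°, invalid

α = atan 0.3 = 16.70°;  2α = 33.40°
edge 2: e_2 = (+0.09, -1.46);  n_2 = (-0.9981, -0.0615)
edge 5: e_5 = (+0.75, +0.48);  n_5 = (+0.5391, -0.8423)
∠(n_2, n_5) = 119.09°
δ = |180° − 119.09°| = 60.91°
60.91° > 2α = 33.40°  →  invalid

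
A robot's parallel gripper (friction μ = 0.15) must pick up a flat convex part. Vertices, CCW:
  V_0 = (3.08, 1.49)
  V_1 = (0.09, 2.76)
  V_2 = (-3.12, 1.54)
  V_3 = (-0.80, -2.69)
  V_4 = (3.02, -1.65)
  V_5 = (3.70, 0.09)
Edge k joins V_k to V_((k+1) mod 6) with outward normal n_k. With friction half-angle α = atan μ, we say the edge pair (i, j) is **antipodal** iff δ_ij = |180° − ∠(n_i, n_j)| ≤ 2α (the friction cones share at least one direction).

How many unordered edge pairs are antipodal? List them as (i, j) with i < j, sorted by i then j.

α = atan 0.15 = 8.53°;  2α = 17.06°
n_0 = (+0.3909, +0.9204)
n_1 = (-0.3553, +0.9348)
n_2 = (-0.8768, -0.4809)
n_3 = (+0.2627, -0.9649)
n_4 = (+0.9314, -0.3640)
n_5 = (+0.9143, +0.4049)
  (0,1): δ = 136.18°  ·
  (0,2): δ = 38.24°  ·
  (0,3): δ = 38.24°  ·
  (0,4): δ = 91.67°  ·
  (0,5): δ = 136.90°  ·
  (1,2): δ = 82.07°  ·
  (1,3): δ = 5.58°  ✓
  (1,4): δ = 47.84°  ·
  (1,5): δ = 93.08°  ·
  (2,3): δ = 103.51°  ·
  (2,4): δ = 50.09°  ·
  (2,5): δ = 4.86°  ✓
  (3,4): δ = 126.58°  ·
  (3,5): δ = 81.34°  ·
  (4,5): δ = 134.77°  ·
antipodal pairs: 2

count = 2; pairs: (1,3), (2,5)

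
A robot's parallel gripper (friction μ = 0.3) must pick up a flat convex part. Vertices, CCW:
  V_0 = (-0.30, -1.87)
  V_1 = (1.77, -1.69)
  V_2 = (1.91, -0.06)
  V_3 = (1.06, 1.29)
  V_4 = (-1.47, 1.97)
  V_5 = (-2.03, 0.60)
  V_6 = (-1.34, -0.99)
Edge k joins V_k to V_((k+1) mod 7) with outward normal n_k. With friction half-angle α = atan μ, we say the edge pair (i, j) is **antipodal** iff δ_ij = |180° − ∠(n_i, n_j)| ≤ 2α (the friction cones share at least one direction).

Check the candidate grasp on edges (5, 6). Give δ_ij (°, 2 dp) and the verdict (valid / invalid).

α = atan 0.3 = 16.70°;  2α = 33.40°
edge 5: e_5 = (+0.69, -1.59);  n_5 = (-0.9173, -0.3981)
edge 6: e_6 = (+1.04, -0.88);  n_6 = (-0.6459, -0.7634)
∠(n_5, n_6) = 26.30°
δ = |180° − 26.30°| = 153.70°
153.70° > 2α = 33.40°  →  invalid

δ = 153.70°, invalid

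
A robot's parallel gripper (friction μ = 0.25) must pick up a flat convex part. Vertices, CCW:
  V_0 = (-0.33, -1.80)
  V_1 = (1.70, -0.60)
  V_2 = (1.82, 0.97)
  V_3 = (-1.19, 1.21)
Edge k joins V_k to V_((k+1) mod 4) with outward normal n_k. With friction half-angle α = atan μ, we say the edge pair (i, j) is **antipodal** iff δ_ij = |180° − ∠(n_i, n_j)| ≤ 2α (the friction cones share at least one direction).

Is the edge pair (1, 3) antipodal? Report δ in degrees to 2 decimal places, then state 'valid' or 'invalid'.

δ = 20.32°, valid

α = atan 0.25 = 14.04°;  2α = 28.07°
edge 1: e_1 = (+0.12, +1.57);  n_1 = (+0.9971, -0.0762)
edge 3: e_3 = (+0.86, -3.01);  n_3 = (-0.9615, -0.2747)
∠(n_1, n_3) = 159.68°
δ = |180° − 159.68°| = 20.32°
20.32° ≤ 2α = 28.07°  →  valid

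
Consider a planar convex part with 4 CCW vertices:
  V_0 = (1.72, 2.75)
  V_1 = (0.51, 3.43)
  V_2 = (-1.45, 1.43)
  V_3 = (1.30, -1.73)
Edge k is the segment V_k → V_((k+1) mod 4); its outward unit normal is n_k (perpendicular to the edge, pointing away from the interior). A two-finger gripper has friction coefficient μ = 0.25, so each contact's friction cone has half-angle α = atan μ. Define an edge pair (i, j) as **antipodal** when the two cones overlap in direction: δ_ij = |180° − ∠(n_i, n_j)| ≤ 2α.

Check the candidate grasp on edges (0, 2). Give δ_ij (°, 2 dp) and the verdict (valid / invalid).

δ = 19.63°, valid

α = atan 0.25 = 14.04°;  2α = 28.07°
edge 0: e_0 = (-1.21, +0.68);  n_0 = (+0.4899, +0.8718)
edge 2: e_2 = (+2.75, -3.16);  n_2 = (-0.7543, -0.6565)
∠(n_0, n_2) = 160.37°
δ = |180° − 160.37°| = 19.63°
19.63° ≤ 2α = 28.07°  →  valid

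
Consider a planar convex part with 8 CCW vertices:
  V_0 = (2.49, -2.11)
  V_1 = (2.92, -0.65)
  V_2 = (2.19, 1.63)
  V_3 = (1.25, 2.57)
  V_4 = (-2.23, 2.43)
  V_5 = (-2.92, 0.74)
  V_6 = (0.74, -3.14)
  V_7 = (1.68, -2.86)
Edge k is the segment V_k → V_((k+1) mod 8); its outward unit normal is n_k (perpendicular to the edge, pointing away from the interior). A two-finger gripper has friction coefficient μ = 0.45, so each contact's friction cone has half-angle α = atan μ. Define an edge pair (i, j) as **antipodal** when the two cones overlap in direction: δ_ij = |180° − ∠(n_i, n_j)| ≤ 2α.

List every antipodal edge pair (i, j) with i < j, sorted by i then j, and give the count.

α = atan 0.45 = 24.23°;  2α = 48.46°
n_0 = (+0.9593, -0.2825)
n_1 = (+0.9524, +0.3049)
n_2 = (+0.7071, +0.7071)
n_3 = (-0.0402, +0.9992)
n_4 = (-0.9258, +0.3780)
n_5 = (-0.7274, -0.6862)
n_6 = (+0.2855, -0.9584)
n_7 = (+0.6794, -0.7338)
  (0,1): δ = 145.84°  ·
  (0,2): δ = 118.59°  ·
  (0,3): δ = 71.29°  ·
  (0,4): δ = 5.80°  ✓
  (0,5): δ = 59.74°  ·
  (0,6): δ = 123.00°  ·
  (0,7): δ = 149.21°  ·
  (1,2): δ = 152.75°  ·
  (1,3): δ = 105.45°  ·
  (1,4): δ = 39.96°  ✓
  (1,5): δ = 25.57°  ✓
  (1,6): δ = 88.83°  ·
  (1,7): δ = 115.04°  ·
  (2,3): δ = 132.70°  ·
  (2,4): δ = 67.21°  ·
  (2,5): δ = 1.67°  ✓
  (2,6): δ = 61.59°  ·
  (2,7): δ = 87.80°  ·
  (3,4): δ = 114.51°  ·
  (3,5): δ = 48.98°  ·
  (3,6): δ = 14.28°  ✓
  (3,7): δ = 40.49°  ✓
  (4,5): δ = 114.46°  ·
  (4,6): δ = 51.20°  ·
  (4,7): δ = 24.99°  ✓
  (5,6): δ = 116.74°  ·
  (5,7): δ = 90.53°  ·
  (6,7): δ = 153.79°  ·
antipodal pairs: 7

count = 7; pairs: (0,4), (1,4), (1,5), (2,5), (3,6), (3,7), (4,7)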